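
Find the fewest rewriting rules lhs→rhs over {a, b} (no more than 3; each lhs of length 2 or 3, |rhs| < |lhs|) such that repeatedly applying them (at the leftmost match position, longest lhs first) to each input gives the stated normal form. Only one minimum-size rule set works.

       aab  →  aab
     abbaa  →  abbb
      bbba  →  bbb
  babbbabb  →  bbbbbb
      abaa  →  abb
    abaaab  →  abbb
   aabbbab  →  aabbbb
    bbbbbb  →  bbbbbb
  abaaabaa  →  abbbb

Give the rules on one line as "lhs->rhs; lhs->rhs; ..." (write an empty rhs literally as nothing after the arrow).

ba->b; baa->bb

  | aab
  | abbaa => abbb
  | bbba => bbb
  | babbbabb => bbbbabb => bbbbbb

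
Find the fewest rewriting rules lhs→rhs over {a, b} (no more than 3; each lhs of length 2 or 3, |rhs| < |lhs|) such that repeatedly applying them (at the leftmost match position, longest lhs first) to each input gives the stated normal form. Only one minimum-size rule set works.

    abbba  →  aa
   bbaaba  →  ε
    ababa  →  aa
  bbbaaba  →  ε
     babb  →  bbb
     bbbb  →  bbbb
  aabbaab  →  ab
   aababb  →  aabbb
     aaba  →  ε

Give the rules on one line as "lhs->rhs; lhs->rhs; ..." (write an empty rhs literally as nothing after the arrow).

aaa->; ba->a; bab->bb

  | abbba => abba => aba => aa
  | bbaaba => baaba => aaba => aaa => ε
  | ababa => abba => aba => aa
  | bbbaaba => bbaaba => baaba => aaba => aaa => ε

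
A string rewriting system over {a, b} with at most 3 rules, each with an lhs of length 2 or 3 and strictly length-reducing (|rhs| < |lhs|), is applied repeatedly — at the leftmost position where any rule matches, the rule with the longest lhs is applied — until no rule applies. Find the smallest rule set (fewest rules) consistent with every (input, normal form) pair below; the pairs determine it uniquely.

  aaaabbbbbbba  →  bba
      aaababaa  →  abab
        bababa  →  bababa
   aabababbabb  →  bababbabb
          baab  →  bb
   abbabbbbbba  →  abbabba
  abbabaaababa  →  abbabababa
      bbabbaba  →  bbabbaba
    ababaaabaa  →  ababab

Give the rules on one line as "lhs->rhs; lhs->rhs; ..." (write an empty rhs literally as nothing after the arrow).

aa->; bbb->bb

  | aaaabbbbbbba => aabbbbbbba => bbbbbbba => bbbbbba => bbbbba => bbbba => bbba => bba
  | aaababaa => ababaa => abab
  | bababa
  | aabababbabb => bababbabb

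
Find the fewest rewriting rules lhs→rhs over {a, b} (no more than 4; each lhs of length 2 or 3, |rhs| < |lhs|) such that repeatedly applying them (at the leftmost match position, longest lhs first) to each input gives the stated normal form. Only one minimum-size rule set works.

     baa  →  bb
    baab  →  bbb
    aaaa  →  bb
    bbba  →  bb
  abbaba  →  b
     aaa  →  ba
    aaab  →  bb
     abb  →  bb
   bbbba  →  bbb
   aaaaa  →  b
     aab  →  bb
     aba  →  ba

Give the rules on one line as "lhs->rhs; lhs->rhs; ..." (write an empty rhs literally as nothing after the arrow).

  | baa => bb
  | baab => bbb
  | aaaa => baa => bb
  | bbba => bb

aa->b; ab->b; bba->b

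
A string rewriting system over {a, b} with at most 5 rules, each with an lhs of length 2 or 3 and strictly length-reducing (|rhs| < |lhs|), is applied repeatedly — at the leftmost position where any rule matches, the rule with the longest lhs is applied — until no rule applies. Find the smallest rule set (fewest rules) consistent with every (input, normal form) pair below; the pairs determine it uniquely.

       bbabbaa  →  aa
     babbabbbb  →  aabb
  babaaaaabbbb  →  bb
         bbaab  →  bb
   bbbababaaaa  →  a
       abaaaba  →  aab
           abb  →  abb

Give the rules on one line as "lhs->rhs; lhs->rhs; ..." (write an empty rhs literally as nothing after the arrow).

  | bbabbaa => bbbbaa => aabaa => aa
  | babbabbbb => bbbabbbb => aaabbbb => bbbbb => aabb
  | babaaaaabbbb => bbaaaaabbbb => baaabbbb => abbbb => aaab => bb
  | bbaab => bb

aaa->b; ba->b; baa->; bbb->aa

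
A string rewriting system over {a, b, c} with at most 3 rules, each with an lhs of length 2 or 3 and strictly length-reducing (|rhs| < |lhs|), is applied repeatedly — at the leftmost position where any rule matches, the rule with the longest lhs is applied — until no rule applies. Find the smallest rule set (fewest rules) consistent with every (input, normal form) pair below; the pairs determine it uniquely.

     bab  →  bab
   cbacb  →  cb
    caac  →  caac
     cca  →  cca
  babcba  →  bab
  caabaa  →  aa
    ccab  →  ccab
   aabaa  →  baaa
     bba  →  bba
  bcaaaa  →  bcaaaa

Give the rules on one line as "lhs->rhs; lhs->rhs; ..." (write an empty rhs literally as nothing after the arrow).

aab->ba; cba->

  | bab
  | cbacb => cb
  | caac
  | cca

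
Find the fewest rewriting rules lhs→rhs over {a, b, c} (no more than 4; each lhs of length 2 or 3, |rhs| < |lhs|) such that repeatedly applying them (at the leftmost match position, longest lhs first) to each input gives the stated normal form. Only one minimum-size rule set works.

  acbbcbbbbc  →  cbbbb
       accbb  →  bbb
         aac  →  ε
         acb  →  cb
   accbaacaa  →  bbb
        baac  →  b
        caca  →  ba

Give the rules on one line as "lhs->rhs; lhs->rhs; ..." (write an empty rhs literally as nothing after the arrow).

  | acbbcbbbbc => cbbcbbbbc => cbbbbbc => cbbbb
  | accbb => ccbb => bbb
  | aac => bc => ε
  | acb => cb

aa->b; ac->c; bc->; cc->b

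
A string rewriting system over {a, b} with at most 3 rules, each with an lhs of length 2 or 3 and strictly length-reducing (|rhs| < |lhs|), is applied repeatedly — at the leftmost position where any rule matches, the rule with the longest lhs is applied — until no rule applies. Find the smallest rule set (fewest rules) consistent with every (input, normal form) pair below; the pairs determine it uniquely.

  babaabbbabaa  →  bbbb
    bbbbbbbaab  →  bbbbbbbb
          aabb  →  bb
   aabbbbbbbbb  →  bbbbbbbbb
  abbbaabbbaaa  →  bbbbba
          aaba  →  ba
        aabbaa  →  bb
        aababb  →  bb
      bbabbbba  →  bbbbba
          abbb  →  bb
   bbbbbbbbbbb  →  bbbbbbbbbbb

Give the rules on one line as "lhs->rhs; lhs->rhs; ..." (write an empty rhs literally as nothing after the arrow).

  | babaabbbabaa => baabbbabaa => bbbbabaa => bbbbaa => bbbb
  | bbbbbbbaab => bbbbbbbb
  | aabb => bb
  | aabbbbbbbbb => bbbbbbbbb

aa->; ab->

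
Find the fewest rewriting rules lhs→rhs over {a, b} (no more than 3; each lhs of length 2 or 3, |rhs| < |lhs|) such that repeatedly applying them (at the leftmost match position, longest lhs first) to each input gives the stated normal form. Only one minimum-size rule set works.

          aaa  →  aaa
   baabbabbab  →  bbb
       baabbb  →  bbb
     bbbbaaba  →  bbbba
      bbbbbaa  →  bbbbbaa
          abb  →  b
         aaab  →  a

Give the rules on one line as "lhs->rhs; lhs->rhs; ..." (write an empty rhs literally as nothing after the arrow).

aab->; ab->

  | aaa
  | baabbabbab => bbabbab => bbbab => bbb
  | baabbb => bbb
  | bbbbaaba => bbbba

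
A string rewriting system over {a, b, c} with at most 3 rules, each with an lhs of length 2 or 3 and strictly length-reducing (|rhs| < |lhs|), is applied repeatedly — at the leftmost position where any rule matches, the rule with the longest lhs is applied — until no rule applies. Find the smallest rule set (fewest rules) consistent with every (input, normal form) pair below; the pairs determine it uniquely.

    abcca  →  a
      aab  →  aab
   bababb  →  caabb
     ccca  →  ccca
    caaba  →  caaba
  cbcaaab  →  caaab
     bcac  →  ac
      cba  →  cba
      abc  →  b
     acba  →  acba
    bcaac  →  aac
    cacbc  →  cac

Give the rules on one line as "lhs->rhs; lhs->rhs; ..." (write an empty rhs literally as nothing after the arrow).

abc->b; bab->ca; bc->

  | abcca => bca => a
  | aab
  | bababb => caabb
  | ccca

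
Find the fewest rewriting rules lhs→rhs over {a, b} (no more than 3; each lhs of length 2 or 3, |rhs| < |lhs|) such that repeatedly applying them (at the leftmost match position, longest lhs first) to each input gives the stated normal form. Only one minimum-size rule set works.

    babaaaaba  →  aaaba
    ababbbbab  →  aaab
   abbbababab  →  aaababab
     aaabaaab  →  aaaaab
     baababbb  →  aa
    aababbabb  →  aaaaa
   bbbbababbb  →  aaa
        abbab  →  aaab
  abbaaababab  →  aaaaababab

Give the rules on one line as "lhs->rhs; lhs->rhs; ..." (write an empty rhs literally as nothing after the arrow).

  | babaaaaba => baaaaba => aaaba
  | ababbbbab => ababbbab => ababbab => abaaab => aaab
  | abbbababab => abbababab => aaababab
  | aaabaaab => aaaaab

baa->a; bb->a; bbb->bb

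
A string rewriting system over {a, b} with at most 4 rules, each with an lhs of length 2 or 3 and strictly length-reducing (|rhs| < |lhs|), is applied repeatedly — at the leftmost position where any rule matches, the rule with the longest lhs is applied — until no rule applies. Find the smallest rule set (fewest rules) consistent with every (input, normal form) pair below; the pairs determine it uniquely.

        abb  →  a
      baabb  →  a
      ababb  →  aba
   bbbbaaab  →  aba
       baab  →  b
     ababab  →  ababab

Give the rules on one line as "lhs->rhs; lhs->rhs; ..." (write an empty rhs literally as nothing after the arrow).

  | abb => a
  | baabb => bb => a
  | ababb => aba
  | bbbbaaab => abaaab => aba

aab->; abb->a; bb->a; bbb->a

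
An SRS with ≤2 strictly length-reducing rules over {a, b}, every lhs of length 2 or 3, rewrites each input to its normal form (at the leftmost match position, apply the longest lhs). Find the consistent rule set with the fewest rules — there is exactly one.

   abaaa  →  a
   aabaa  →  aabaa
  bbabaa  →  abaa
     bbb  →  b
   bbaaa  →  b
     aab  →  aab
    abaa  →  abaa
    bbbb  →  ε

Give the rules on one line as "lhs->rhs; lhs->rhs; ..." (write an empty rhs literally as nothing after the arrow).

  | abaaa => abb => a
  | aabaa
  | bbabaa => abaa
  | bbb => b

aaa->b; bb->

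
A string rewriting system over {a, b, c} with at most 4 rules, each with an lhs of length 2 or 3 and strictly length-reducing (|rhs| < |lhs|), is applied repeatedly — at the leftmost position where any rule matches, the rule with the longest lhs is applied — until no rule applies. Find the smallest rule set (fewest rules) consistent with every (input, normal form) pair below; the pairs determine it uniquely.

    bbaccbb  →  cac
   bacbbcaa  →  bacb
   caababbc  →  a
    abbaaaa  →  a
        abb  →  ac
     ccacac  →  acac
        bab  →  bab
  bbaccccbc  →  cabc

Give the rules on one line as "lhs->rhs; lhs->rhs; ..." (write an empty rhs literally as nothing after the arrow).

aa->b; bb->c; cc->

  | bbaccbb => caccbb => cabb => cac
  | bacbbcaa => bacccaa => bacaa => bacb
  | caababbc => cbbabbc => ccabbc => abbc => acc => a
  | abbaaaa => acaaaa => acbaa => acbb => acc => a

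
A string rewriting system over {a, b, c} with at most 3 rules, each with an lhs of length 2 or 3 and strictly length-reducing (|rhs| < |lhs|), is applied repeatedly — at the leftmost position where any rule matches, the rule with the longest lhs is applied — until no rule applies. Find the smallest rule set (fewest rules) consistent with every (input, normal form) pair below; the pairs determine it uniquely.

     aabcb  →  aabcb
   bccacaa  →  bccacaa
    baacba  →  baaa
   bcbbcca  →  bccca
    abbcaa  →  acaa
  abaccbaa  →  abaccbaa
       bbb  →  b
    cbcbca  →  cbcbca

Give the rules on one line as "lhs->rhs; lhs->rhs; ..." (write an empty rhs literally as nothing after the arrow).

acb->a; bb->

  | aabcb
  | bccacaa
  | baacba => baaa
  | bcbbcca => bccca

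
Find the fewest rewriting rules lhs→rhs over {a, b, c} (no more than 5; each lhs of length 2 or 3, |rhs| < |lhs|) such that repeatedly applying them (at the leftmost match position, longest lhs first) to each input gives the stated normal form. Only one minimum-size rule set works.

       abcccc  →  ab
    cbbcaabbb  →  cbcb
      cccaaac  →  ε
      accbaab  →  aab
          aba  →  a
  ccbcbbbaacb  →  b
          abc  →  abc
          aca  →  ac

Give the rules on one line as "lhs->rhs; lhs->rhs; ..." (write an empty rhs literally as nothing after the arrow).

  | abcccc => abcc => ab
  | cbbcaabbb => cbcaabbb => cbcabbb => cbcbbb => cbcbb => cbcb
  | cccaaac => caaac => caac => cac => cc => ε
  | accbaab => abaab => aab

ba->; bb->b; ca->c; cc->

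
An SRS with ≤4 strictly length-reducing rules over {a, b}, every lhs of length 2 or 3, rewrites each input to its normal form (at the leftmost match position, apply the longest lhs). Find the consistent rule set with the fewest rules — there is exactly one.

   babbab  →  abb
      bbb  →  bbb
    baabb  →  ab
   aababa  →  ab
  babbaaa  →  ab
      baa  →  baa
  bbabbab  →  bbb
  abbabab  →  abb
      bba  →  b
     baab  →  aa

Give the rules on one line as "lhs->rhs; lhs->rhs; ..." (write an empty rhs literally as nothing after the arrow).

aab->ab; aba->ab; bab->aa; bba->b

  | babbab => aabab => abab => abb
  | bbb
  | baabb => babb => aab => ab
  | aababa => ababa => abba => ab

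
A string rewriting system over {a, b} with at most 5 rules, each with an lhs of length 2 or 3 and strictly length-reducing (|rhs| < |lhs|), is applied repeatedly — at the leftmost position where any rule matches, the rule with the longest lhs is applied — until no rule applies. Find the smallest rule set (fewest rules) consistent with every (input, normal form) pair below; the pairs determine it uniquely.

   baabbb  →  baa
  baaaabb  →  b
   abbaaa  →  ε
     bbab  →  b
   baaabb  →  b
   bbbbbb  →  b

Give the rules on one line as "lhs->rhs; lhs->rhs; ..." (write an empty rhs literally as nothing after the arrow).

aaa->bb; ab->a; bb->b; bba->

  | baabbb => baabb => baab => baa
  | baaaabb => bbbabb => bbabb => bb => b
  | abbaaa => abaaa => aaaa => bba => ε
  | bbab => b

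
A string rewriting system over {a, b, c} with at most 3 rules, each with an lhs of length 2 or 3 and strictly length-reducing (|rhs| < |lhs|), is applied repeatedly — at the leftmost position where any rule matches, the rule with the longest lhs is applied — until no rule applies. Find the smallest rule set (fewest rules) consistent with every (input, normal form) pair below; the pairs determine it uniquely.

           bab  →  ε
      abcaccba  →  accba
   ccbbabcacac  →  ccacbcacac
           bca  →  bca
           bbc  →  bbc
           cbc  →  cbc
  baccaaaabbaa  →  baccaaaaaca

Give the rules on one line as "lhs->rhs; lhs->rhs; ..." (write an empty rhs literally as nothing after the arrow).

abc->; bab->; bba->ac

  | bab => ε
  | abcaccba => accba
  | ccbbabcacac => ccacbcacac
  | bca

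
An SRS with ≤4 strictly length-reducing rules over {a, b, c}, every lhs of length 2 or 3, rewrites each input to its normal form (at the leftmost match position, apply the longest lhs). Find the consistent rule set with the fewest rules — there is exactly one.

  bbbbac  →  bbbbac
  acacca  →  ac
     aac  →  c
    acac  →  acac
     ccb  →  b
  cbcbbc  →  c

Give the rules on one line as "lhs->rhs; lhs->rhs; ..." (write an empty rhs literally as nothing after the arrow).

aa->; bc->c; cc->

  | bbbbac
  | acacca => acaa => ac
  | aac => c
  | acac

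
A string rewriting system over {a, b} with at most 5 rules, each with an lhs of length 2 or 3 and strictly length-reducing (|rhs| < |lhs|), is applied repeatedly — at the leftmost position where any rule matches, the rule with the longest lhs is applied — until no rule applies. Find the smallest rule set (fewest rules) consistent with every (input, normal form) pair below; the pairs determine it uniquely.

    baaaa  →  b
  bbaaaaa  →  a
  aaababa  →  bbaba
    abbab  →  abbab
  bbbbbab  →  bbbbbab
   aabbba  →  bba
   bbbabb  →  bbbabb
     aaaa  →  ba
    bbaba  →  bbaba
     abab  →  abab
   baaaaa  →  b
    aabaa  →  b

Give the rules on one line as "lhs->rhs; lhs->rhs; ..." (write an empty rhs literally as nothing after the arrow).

aa->b; aaa->b; aab->; baa->

  | baaaa => aa => b
  | bbaaaaa => baaa => a
  | aaababa => bbaba
  | abbab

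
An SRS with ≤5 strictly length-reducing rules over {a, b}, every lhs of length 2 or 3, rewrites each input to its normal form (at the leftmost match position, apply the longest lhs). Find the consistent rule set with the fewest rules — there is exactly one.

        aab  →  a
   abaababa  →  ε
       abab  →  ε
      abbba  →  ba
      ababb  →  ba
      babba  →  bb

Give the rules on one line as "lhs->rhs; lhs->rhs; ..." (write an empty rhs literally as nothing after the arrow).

aa->; aab->a; ab->; abb->ba

  | aab => a
  | abaababa => aababa => aaba => aa => ε
  | abab => ab => ε
  | abbba => baba => ba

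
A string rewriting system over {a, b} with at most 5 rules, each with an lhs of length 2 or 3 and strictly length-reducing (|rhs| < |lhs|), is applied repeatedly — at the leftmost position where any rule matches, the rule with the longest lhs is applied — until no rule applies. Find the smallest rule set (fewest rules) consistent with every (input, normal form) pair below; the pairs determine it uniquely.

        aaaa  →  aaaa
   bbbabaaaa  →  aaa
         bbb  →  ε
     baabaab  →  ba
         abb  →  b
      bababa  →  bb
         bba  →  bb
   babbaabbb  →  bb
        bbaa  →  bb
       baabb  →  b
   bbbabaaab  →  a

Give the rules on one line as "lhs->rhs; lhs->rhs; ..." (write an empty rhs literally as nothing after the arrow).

  | aaaa
  | bbbabaaaa => abaaaa => aaa
  | bbb => ε
  | baabaab => baab => ba

ab->; aba->; bba->bb; bbb->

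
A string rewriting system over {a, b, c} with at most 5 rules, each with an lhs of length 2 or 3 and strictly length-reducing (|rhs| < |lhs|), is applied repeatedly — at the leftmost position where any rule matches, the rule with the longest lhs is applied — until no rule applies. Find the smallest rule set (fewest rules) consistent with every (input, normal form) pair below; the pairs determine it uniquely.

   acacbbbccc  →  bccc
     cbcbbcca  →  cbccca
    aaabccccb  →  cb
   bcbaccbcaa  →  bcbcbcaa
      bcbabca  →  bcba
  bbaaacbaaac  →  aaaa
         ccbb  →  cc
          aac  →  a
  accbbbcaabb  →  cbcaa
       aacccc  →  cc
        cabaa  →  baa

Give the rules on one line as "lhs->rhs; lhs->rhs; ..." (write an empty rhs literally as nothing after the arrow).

ab->a; ac->; bb->; cab->b

  | acacbbbccc => acbbbccc => bbbccc => bccc
  | cbcbbcca => cbccca
  | aaabccccb => aaaccccb => aacccb => accb => cb
  | bcbaccbcaa => bcbcbcaa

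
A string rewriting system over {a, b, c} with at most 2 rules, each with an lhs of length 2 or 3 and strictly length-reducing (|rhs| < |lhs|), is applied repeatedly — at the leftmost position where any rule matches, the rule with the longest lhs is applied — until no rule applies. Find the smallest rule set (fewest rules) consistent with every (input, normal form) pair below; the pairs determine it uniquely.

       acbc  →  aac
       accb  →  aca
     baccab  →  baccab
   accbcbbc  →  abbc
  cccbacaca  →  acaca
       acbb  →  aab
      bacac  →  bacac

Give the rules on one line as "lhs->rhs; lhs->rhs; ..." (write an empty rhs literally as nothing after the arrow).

  | acbc => aac
  | accb => aca
  | baccab
  | accbcbbc => acacbbc => acaabc => abbc

caa->b; cb->a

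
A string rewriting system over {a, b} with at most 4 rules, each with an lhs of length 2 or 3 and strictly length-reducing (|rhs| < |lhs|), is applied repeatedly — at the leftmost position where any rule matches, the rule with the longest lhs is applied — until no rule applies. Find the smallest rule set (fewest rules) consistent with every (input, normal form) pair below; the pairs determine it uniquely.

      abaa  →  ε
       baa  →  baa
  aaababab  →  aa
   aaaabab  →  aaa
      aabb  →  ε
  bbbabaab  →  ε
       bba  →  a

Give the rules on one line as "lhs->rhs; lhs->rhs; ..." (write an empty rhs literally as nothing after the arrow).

aab->a; ab->; aba->ab; bb->

  | abaa => aba => ab => ε
  | baa
  | aaababab => aaabab => aaab => aa
  | aaaabab => aaaab => aaa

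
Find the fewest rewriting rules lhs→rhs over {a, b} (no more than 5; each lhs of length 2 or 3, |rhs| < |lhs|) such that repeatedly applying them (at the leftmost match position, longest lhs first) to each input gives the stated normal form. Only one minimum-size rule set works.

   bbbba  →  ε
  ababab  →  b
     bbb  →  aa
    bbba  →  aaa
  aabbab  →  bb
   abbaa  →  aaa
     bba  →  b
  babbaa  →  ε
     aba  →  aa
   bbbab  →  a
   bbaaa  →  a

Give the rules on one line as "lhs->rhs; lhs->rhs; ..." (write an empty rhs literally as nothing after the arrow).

aab->b; ab->a; ba->; bbb->aa

  | bbbba => aaba => ba => ε
  | ababab => aabab => bab => b
  | bbb => aa
  | bbba => aaa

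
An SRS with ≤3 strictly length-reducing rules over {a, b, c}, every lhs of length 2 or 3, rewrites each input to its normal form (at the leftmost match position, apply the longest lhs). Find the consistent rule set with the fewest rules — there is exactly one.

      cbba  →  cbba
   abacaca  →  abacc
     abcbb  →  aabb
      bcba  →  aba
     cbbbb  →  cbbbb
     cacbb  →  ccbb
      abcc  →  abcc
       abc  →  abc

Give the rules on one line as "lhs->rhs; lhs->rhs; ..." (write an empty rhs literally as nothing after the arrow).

bcb->ab; ca->c

  | cbba
  | abacaca => abacca => abacc
  | abcbb => aabb
  | bcba => aba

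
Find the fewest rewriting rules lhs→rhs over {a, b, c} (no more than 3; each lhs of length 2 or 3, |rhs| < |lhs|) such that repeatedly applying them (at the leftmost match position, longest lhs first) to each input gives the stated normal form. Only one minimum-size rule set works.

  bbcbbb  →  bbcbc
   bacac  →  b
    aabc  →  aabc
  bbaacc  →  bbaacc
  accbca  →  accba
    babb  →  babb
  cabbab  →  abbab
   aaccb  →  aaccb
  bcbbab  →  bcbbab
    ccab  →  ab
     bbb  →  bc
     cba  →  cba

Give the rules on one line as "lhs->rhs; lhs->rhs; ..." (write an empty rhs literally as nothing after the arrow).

  | bbcbbb => bbcbc
  | bacac => bac => b
  | aabc
  | bbaacc

bac->b; bbb->bc; ca->a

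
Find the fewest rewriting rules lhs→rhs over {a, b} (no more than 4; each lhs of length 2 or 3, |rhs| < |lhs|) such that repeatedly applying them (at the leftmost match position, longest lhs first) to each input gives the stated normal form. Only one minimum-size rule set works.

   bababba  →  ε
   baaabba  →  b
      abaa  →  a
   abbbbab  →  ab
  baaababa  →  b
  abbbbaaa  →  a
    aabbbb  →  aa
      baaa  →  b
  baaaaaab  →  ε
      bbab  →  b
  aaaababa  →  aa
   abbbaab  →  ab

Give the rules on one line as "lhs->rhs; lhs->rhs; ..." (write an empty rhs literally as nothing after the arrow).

aba->; ba->b; bb->; bba->bb

  | bababba => bbabba => bbbba => bba => bb => ε
  | baaabba => baabba => babba => bbba => ba => b
  | abaa => a
  | abbbbab => abbab => abbb => ab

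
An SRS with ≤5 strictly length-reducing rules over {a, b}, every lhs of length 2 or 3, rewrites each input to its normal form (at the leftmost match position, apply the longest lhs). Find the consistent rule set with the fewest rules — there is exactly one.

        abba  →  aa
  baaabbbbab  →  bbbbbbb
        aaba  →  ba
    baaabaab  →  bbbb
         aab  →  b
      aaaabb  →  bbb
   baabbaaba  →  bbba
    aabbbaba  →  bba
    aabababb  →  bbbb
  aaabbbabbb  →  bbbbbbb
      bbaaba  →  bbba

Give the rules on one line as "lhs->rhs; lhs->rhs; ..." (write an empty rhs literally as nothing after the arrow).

  | abba => aa
  | baaabbbbab => bbbbbbab => bbbbbbb
  | aaba => aba => ba
  | baaabaab => bbbaab => bbbab => bbbb

aaa->b; ab->b; abb->a; bab->bb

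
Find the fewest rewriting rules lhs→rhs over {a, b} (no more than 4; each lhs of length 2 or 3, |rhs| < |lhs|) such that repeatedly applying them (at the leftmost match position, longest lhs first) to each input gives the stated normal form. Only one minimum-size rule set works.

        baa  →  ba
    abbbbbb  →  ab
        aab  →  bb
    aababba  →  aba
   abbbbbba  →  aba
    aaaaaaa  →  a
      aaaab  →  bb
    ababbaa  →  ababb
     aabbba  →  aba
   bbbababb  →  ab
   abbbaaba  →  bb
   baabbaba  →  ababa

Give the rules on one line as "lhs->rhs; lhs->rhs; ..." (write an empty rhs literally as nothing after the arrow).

  | baa => ba
  | abbbbbb => aabbb => bbbb => ab
  | aab => bb
  | aababba => bbabba => bbbba => aba

aa->a; aab->bb; bba->bb; bbb->a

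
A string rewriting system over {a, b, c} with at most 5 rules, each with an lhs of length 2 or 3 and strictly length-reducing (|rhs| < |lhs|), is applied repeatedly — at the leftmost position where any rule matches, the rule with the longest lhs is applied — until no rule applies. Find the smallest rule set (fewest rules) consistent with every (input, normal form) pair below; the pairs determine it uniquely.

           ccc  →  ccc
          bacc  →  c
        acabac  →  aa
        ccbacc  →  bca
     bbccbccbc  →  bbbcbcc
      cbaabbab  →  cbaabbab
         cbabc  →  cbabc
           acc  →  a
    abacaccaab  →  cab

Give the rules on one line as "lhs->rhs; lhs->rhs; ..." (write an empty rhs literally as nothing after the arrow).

  | ccc
  | bacc => c
  | acabac => aabac => aa
  | ccbacc => bcacc => bcac => bca

aaa->c; ac->a; bac->; ccb->bc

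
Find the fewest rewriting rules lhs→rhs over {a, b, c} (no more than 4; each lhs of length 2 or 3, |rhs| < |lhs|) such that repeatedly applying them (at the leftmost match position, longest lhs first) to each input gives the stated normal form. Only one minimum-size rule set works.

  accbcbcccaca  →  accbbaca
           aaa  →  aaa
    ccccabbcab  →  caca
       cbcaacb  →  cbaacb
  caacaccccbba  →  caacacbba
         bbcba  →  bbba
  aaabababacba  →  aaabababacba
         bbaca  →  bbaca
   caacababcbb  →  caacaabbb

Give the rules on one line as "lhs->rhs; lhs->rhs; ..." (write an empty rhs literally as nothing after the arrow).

bc->b; cab->ca; ccc->

  | accbcbcccaca => accbbcccaca => accbbccaca => accbbcaca => accbbaca
  | aaa
  | ccccabbcab => cabbcab => cabcab => cacab => caca
  | cbcaacb => cbaacb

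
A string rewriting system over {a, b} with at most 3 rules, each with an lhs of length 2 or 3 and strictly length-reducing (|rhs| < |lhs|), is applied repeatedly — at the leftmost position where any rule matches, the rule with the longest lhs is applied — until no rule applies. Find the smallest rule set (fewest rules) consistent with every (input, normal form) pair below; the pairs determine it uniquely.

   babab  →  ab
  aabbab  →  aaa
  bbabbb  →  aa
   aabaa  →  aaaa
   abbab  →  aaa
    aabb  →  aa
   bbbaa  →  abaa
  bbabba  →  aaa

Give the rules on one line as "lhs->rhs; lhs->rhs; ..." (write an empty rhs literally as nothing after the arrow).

aab->aa; bab->; bb->a

  | babab => ab
  | aabbab => aabab => aaab => aaa
  | bbabbb => aabbb => aabb => aab => aa
  | aabaa => aaaa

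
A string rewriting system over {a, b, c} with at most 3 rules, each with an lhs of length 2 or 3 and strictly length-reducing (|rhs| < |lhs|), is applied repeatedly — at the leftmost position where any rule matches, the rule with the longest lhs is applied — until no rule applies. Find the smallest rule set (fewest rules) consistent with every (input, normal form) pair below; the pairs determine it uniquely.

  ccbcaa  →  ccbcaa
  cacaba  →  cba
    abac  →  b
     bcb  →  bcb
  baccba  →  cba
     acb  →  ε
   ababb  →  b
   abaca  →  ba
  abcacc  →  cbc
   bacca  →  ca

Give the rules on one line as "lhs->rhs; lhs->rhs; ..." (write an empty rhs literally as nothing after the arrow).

  | ccbcaa
  | cacaba => cbaba => cba
  | abac => ac => b
  | bcb

ab->; ac->b; bb->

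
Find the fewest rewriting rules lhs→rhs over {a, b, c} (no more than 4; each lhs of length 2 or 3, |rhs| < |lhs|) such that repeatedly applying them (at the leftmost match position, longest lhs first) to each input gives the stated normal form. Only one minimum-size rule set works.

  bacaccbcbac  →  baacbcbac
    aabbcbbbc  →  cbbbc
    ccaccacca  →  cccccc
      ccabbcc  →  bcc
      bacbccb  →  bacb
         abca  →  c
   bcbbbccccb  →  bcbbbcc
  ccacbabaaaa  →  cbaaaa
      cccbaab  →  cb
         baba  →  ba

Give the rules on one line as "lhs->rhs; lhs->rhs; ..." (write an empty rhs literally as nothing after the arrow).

ab->; acc->aa; ca->c; ccb->

  | bacaccbcbac => bacccbcbac => baacbcbac
  | aabbcbbbc => abcbbbc => cbbbc
  | ccaccacca => ccccacca => cccccca => cccccc
  | ccabbcc => ccbbcc => bcc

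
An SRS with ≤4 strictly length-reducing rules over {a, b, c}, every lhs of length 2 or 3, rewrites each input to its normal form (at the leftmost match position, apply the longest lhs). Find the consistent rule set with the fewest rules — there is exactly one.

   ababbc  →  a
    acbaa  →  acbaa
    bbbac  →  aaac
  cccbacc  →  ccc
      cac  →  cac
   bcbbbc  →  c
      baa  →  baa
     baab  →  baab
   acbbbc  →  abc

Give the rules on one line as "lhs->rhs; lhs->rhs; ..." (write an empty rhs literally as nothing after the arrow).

  | ababbc => abac => abb => a
  | acbaa
  | bbbac => aaac
  | cccbacc => cccbbc => ccc

bac->bb; bb->; bbb->aa; cbb->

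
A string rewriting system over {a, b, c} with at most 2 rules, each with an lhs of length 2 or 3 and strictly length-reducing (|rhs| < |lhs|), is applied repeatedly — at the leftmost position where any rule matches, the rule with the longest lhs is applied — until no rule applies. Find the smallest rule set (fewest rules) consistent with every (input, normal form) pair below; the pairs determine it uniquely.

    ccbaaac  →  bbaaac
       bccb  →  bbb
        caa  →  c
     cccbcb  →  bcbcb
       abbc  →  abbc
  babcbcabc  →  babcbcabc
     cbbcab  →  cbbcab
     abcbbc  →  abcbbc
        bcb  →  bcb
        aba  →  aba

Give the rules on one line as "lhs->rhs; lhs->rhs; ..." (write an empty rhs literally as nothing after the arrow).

caa->c; cc->b

  | ccbaaac => bbaaac
  | bccb => bbb
  | caa => c
  | cccbcb => bcbcb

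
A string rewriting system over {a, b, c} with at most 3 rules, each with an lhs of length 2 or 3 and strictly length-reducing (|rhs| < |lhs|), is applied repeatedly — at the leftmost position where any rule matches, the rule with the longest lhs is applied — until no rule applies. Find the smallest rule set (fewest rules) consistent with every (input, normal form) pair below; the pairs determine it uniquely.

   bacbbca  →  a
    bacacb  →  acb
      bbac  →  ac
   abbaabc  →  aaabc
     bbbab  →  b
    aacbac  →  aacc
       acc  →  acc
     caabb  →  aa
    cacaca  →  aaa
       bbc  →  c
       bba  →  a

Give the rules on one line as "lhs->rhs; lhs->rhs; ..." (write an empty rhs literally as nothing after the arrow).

ba->; bb->; ca->a

  | bacbbca => cbbca => cca => ca => a
  | bacacb => cacb => acb
  | bbac => ac
  | abbaabc => aaabc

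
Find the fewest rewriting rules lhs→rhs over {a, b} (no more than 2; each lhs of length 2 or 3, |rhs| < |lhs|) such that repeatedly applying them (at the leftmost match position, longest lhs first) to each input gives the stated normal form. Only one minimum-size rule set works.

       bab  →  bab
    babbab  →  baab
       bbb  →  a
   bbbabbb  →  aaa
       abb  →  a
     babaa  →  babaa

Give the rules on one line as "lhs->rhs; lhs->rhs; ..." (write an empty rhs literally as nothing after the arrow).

bb->; bbb->a

  | bab
  | babbab => baab
  | bbb => a
  | bbbabbb => aabbb => aaa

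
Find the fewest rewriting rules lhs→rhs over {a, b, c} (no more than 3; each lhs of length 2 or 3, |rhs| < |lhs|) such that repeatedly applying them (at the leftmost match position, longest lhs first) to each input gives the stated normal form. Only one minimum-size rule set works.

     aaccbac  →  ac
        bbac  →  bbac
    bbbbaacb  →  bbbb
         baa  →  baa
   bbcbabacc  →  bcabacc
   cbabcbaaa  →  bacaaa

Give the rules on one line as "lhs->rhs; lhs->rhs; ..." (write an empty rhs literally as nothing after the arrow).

aab->; bcb->c; cb->b

  | aaccbac => aacbac => aabac => ac
  | bbac
  | bbbbaacb => bbbbaab => bbbb
  | baa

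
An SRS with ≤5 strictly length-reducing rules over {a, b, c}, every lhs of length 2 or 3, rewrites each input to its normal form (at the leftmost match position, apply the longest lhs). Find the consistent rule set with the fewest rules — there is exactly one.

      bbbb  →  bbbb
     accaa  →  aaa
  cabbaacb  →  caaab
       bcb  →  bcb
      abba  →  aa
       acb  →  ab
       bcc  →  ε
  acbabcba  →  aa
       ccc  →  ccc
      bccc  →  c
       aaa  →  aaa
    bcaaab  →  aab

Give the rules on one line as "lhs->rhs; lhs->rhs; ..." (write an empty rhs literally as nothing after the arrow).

ac->a; ba->a; bca->; bcc->

  | bbbb
  | accaa => acaa => aaa
  | cabbaacb => cabaacb => caaacb => caaab
  | bcb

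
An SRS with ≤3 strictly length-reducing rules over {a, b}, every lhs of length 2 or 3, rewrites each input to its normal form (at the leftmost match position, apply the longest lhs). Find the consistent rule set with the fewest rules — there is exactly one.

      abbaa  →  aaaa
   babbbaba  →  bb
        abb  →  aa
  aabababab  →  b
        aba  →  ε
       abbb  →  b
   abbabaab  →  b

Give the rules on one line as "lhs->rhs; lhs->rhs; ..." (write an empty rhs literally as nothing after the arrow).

  | abbaa => aaaa
  | babbbaba => bbbaba => bbba => bb
  | abb => aa
  | aabababab => abababab => bababab => babab => bab => b

ab->b; abb->aa; ba->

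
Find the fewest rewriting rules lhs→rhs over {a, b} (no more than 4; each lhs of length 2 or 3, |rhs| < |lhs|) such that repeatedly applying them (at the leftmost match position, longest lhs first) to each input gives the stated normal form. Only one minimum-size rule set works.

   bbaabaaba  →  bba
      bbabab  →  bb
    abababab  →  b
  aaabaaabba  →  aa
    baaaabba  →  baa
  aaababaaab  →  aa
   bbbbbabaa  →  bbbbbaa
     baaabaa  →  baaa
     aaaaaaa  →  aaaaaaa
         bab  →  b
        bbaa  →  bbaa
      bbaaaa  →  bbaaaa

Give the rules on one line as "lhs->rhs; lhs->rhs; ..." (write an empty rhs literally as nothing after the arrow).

ab->; aba->; bab->b

  | bbaabaaba => bbaaba => bba
  | bbabab => bbab => bb
  | abababab => babab => bab => b
  | aaabaaabba => aaaabba => aaaba => aa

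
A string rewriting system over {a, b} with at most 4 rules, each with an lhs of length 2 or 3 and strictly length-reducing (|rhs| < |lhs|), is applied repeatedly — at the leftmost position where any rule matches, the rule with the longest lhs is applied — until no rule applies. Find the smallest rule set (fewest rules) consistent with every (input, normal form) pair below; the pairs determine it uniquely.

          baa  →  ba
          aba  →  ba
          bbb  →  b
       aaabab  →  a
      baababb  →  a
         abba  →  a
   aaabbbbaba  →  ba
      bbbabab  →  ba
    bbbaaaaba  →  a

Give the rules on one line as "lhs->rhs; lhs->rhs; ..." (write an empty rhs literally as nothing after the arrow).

aa->a; aab->ba; ab->b; bb->a

  | baa => ba
  | aba => ba
  | bbb => ab => b
  | aaabab => aabab => baab => bba => aa => a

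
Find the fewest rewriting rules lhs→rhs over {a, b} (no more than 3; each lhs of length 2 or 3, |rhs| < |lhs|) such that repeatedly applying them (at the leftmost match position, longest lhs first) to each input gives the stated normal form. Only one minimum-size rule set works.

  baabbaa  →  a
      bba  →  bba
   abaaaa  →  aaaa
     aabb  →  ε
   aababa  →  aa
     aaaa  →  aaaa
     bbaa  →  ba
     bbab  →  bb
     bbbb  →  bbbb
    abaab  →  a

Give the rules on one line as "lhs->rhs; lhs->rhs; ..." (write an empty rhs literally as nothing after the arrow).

ab->; baa->a

  | baabbaa => abbaa => baa => a
  | bba
  | abaaaa => aaaa
  | aabb => ab => ε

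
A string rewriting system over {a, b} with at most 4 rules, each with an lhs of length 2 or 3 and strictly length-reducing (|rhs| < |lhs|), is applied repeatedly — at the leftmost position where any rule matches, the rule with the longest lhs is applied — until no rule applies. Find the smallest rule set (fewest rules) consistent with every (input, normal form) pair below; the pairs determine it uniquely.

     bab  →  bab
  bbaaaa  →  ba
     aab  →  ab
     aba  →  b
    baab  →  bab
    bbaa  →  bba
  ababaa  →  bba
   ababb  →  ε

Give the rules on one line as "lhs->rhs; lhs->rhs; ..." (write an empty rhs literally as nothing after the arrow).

  | bab
  | bbaaaa => bbbba => ba
  | aab => ab
  | aba => b

aa->a; aaa->bb; aba->b; bbb->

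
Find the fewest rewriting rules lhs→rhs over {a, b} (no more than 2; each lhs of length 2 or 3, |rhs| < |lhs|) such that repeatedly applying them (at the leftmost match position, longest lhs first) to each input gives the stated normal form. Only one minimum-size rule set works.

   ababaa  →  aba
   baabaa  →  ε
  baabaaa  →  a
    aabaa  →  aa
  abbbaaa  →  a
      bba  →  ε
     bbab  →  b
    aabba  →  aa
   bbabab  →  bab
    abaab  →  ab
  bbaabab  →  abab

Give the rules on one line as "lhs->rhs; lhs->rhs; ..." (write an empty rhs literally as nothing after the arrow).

  | ababaa => aba
  | baabaa => baa => ε
  | baabaaa => baaa => a
  | aabaa => aa

baa->; bba->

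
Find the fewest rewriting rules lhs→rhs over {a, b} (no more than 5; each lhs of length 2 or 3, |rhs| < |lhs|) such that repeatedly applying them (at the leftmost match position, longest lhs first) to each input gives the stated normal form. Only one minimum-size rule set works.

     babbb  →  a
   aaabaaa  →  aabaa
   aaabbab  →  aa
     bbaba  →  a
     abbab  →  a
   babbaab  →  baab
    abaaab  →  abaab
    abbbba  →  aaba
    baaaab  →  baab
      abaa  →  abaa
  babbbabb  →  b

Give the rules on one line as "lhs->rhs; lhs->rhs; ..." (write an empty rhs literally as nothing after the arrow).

aaa->aa; bab->; bb->a; bba->ba

  | babbb => bb => a
  | aaabaaa => aabaaa => aabaa
  | aaabbab => aabbab => aabab => aa
  | bbaba => baba => a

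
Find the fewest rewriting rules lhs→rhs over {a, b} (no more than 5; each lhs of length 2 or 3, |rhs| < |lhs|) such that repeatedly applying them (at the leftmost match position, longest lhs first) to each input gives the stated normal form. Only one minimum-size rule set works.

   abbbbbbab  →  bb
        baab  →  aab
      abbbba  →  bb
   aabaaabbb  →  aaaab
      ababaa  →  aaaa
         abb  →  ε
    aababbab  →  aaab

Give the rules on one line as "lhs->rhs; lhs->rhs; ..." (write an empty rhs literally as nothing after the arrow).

  | abbbbbbab => bbbbab => bbbab => bbab => bbb => bb
  | baab => aab
  | abbbba => bba => bb
  | aabaaabbb => aaaaabbb => aaaab

abb->; ba->a; bba->bb; bbb->bb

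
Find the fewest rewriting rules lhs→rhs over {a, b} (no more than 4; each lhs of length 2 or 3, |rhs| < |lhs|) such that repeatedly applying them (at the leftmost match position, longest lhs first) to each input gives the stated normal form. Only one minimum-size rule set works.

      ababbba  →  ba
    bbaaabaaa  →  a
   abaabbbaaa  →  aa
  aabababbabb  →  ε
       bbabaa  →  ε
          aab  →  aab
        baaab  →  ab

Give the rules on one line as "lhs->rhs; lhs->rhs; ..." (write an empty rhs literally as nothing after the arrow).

  | ababbba => bbba => ba
  | bbaaabaaa => bbaabaaa => bbabaaa => bbbaaa => baaa => a
  | abaabbbaaa => abbbaaa => abaaa => aa
  | aabababbabb => ababbabb => bbabb => bbbb => bb => ε

aba->; baa->; bb->; bba->bb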